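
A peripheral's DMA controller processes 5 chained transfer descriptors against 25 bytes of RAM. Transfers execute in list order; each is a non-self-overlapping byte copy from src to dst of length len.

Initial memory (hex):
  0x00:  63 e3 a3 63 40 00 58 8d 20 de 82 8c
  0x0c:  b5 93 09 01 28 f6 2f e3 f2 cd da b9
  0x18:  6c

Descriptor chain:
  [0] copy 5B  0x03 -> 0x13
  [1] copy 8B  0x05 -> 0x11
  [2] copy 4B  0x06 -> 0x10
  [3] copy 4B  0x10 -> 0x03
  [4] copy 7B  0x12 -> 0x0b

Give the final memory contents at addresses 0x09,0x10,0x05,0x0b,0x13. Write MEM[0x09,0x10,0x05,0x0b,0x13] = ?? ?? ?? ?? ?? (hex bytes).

MEM[0x09,0x10,0x05,0x0b,0x13] = de 8c 20 20 de

D0: mem[0x13..0x17] <- [63 40 00 58 8d]
D1: mem[0x11..0x18] <- [00 58 8d 20 de 82 8c b5]
D2: mem[0x10..0x13] <- [58 8d 20 de]
D3: mem[0x03..0x06] <- [58 8d 20 de]
D4: mem[0x0b..0x11] <- [20 de 20 de 82 8c b5]
query mem[0x09]=0xde, mem[0x10]=0x8c, mem[0x05]=0x20, mem[0x0b]=0x20, mem[0x13]=0xde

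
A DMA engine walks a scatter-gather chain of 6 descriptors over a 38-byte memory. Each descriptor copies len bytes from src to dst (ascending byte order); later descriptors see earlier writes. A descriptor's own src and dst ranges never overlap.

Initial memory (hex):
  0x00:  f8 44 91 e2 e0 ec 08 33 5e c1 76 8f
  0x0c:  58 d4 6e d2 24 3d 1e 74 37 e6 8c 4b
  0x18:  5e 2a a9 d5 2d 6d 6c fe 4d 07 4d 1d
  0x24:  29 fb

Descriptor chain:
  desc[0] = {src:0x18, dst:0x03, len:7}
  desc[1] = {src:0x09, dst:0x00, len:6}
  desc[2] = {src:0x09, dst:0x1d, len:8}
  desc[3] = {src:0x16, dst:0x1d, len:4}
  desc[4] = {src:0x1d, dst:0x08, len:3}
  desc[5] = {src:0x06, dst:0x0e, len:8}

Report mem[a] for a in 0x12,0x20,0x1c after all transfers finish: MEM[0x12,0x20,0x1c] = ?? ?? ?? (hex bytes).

MEM[0x12,0x20,0x1c] = 5e 2a 2d

D0: mem[0x03..0x09] <- [5e 2a a9 d5 2d 6d 6c]
D1: mem[0x00..0x05] <- [6c 76 8f 58 d4 6e]
D2: mem[0x1d..0x24] <- [6c 76 8f 58 d4 6e d2 24]
D3: mem[0x1d..0x20] <- [8c 4b 5e 2a]
D4: mem[0x08..0x0a] <- [8c 4b 5e]
D5: mem[0x0e..0x15] <- [d5 2d 8c 4b 5e 8f 58 d4]
query mem[0x12]=0x5e, mem[0x20]=0x2a, mem[0x1c]=0x2d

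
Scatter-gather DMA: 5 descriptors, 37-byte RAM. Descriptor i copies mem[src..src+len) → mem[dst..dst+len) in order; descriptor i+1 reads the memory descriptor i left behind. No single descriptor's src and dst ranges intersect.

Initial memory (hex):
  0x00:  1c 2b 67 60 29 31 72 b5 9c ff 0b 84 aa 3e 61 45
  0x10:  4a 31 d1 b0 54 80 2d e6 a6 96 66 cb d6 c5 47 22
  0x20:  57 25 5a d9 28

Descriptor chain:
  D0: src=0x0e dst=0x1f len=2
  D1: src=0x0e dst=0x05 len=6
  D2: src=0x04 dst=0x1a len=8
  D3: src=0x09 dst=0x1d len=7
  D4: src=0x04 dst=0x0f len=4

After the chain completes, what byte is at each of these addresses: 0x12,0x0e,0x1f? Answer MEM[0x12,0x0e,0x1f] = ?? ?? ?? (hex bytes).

#0 dst[0x1f+2] := {0x61,0x45}
#1 dst[0x05+6] := {0x61,0x45,0x4a,0x31,0xd1,0xb0}
#2 dst[0x1a+8] := {0x29,0x61,0x45,0x4a,0x31,0xd1,0xb0,0x84}
#3 dst[0x1d+7] := {0xd1,0xb0,0x84,0xaa,0x3e,0x61,0x45}
#4 dst[0x0f+4] := {0x29,0x61,0x45,0x4a}
query mem[0x12]=0x4a, mem[0x0e]=0x61, mem[0x1f]=0x84

MEM[0x12,0x0e,0x1f] = 4a 61 84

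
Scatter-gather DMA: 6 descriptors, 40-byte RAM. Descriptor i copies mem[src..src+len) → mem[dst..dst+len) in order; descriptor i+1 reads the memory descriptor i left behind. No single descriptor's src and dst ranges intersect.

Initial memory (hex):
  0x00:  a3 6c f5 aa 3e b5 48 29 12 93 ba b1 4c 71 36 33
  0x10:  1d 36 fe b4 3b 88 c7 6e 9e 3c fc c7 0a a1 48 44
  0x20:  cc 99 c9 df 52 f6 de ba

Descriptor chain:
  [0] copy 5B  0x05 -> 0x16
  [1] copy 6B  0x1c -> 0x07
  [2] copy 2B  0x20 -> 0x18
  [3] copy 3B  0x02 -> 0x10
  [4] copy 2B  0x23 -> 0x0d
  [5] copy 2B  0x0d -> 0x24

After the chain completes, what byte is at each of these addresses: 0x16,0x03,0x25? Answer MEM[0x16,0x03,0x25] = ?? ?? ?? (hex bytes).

MEM[0x16,0x03,0x25] = b5 aa 52

#0 dst[0x16+5] := {0xb5,0x48,0x29,0x12,0x93}
#1 dst[0x07+6] := {0x0a,0xa1,0x48,0x44,0xcc,0x99}
#2 dst[0x18+2] := {0xcc,0x99}
#3 dst[0x10+3] := {0xf5,0xaa,0x3e}
#4 dst[0x0d+2] := {0xdf,0x52}
#5 dst[0x24+2] := {0xdf,0x52}
query mem[0x16]=0xb5, mem[0x03]=0xaa, mem[0x25]=0x52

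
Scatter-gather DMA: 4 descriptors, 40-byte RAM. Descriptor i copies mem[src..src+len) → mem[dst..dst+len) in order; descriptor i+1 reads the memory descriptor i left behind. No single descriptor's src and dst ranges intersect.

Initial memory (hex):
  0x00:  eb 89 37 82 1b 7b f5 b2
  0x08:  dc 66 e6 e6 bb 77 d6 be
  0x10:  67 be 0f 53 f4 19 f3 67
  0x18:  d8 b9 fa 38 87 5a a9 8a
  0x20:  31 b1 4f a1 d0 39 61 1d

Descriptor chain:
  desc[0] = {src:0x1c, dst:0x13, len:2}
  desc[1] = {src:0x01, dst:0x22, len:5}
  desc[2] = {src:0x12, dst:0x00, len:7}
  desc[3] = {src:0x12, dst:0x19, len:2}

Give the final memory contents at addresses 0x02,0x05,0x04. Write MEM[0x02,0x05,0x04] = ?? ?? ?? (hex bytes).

[0] 0x1c->0x13 len=2 : 87 5a
[1] 0x01->0x22 len=5 : 89 37 82 1b 7b
[2] 0x12->0x00 len=7 : 0f 87 5a 19 f3 67 d8
[3] 0x12->0x19 len=2 : 0f 87
query mem[0x02]=0x5a, mem[0x05]=0x67, mem[0x04]=0xf3

MEM[0x02,0x05,0x04] = 5a 67 f3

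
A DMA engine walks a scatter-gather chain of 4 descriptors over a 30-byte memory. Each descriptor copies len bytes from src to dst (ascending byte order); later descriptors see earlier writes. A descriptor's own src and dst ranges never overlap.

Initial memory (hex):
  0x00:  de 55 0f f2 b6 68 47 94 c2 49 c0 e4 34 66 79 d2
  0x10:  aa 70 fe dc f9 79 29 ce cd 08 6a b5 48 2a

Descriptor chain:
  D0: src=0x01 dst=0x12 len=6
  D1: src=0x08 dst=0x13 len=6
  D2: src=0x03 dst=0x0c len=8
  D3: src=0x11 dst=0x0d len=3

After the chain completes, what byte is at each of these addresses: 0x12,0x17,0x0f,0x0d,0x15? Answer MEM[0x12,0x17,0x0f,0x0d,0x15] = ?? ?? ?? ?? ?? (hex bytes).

  after D0: wrote 6B at 0x12 = 550ff2b66847
  after D1: wrote 6B at 0x13 = c249c0e43466
  after D2: wrote 8B at 0x0c = f2b6684794c249c0
  after D3: wrote 3B at 0x0d = c249c0
query mem[0x12]=0x49, mem[0x17]=0x34, mem[0x0f]=0xc0, mem[0x0d]=0xc2, mem[0x15]=0xc0

MEM[0x12,0x17,0x0f,0x0d,0x15] = 49 34 c0 c2 c0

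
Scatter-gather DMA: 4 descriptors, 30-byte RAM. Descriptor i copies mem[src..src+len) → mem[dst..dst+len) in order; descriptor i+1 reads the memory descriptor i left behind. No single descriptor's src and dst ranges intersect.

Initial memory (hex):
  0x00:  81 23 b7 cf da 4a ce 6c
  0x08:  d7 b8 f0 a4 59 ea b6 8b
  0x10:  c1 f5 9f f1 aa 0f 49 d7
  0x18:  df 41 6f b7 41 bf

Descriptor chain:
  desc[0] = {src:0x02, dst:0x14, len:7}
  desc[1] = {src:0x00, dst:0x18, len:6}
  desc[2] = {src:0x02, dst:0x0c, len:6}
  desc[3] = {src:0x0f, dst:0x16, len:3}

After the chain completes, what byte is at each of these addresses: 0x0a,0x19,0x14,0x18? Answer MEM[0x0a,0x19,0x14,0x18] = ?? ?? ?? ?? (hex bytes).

D0: mem[0x14..0x1a] <- [b7 cf da 4a ce 6c d7]
D1: mem[0x18..0x1d] <- [81 23 b7 cf da 4a]
D2: mem[0x0c..0x11] <- [b7 cf da 4a ce 6c]
D3: mem[0x16..0x18] <- [4a ce 6c]
query mem[0x0a]=0xf0, mem[0x19]=0x23, mem[0x14]=0xb7, mem[0x18]=0x6c

MEM[0x0a,0x19,0x14,0x18] = f0 23 b7 6c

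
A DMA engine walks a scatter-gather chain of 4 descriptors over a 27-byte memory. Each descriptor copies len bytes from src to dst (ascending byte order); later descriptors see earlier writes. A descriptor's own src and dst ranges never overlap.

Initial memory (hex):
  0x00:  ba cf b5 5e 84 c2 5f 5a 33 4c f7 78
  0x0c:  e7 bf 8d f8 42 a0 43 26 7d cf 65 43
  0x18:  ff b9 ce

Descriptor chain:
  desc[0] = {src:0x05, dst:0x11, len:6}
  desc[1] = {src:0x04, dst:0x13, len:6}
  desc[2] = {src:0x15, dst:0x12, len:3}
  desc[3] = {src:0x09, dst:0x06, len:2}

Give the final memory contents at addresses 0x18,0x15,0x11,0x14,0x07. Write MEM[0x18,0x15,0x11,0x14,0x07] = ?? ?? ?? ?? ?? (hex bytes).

[0] 0x05->0x11 len=6 : c2 5f 5a 33 4c f7
[1] 0x04->0x13 len=6 : 84 c2 5f 5a 33 4c
[2] 0x15->0x12 len=3 : 5f 5a 33
[3] 0x09->0x06 len=2 : 4c f7
query mem[0x18]=0x4c, mem[0x15]=0x5f, mem[0x11]=0xc2, mem[0x14]=0x33, mem[0x07]=0xf7

MEM[0x18,0x15,0x11,0x14,0x07] = 4c 5f c2 33 f7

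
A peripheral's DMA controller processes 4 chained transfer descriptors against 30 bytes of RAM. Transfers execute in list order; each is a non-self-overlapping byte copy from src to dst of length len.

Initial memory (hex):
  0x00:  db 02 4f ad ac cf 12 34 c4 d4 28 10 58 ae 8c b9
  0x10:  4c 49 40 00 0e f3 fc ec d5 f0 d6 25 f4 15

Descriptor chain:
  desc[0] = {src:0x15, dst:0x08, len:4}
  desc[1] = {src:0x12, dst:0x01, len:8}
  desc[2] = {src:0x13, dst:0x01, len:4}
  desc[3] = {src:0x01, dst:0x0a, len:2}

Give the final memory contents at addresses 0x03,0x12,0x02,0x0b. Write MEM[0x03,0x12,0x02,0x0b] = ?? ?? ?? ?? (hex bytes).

MEM[0x03,0x12,0x02,0x0b] = f3 40 0e 0e

D0: mem[0x08..0x0b] <- [f3 fc ec d5]
D1: mem[0x01..0x08] <- [40 00 0e f3 fc ec d5 f0]
D2: mem[0x01..0x04] <- [00 0e f3 fc]
D3: mem[0x0a..0x0b] <- [00 0e]
query mem[0x03]=0xf3, mem[0x12]=0x40, mem[0x02]=0x0e, mem[0x0b]=0x0e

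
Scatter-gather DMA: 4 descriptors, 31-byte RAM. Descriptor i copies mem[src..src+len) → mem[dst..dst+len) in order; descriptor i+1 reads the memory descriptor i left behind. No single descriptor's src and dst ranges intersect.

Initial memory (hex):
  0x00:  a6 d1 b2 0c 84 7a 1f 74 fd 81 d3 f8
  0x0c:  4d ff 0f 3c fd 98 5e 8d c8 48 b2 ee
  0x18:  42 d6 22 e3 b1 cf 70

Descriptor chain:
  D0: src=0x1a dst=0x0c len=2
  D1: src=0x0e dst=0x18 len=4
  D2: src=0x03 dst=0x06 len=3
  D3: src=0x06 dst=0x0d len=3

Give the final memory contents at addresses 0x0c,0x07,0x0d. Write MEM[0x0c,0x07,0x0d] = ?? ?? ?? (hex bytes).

D0: mem[0x0c..0x0d] <- [22 e3]
D1: mem[0x18..0x1b] <- [0f 3c fd 98]
D2: mem[0x06..0x08] <- [0c 84 7a]
D3: mem[0x0d..0x0f] <- [0c 84 7a]
query mem[0x0c]=0x22, mem[0x07]=0x84, mem[0x0d]=0x0c

MEM[0x0c,0x07,0x0d] = 22 84 0c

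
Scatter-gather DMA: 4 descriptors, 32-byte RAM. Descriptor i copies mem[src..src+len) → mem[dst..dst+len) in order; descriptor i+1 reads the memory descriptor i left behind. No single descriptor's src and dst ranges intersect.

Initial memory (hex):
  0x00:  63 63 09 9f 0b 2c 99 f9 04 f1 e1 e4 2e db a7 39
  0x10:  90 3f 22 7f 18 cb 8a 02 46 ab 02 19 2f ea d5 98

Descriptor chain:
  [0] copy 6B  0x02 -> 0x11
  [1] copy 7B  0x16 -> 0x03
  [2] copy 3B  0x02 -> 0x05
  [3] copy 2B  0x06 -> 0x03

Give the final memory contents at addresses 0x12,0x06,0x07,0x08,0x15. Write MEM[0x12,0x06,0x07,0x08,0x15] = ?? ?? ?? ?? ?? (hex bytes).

#0 dst[0x11+6] := {0x09,0x9f,0x0b,0x2c,0x99,0xf9}
#1 dst[0x03+7] := {0xf9,0x02,0x46,0xab,0x02,0x19,0x2f}
#2 dst[0x05+3] := {0x09,0xf9,0x02}
#3 dst[0x03+2] := {0xf9,0x02}
query mem[0x12]=0x9f, mem[0x06]=0xf9, mem[0x07]=0x02, mem[0x08]=0x19, mem[0x15]=0x99

MEM[0x12,0x06,0x07,0x08,0x15] = 9f f9 02 19 99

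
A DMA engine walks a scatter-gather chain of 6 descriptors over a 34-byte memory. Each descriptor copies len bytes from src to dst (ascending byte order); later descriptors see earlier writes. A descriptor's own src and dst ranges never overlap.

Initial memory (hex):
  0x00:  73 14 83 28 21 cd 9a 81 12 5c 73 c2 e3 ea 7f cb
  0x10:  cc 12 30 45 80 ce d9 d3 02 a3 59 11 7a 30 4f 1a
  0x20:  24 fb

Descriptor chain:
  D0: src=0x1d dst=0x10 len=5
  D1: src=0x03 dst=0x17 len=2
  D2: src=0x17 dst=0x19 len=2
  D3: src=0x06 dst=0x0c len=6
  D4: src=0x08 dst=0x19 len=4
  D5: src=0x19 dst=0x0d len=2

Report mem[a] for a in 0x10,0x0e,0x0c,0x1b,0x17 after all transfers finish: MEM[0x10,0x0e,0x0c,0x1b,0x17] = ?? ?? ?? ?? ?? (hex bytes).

#0 dst[0x10+5] := {0x30,0x4f,0x1a,0x24,0xfb}
#1 dst[0x17+2] := {0x28,0x21}
#2 dst[0x19+2] := {0x28,0x21}
#3 dst[0x0c+6] := {0x9a,0x81,0x12,0x5c,0x73,0xc2}
#4 dst[0x19+4] := {0x12,0x5c,0x73,0xc2}
#5 dst[0x0d+2] := {0x12,0x5c}
query mem[0x10]=0x73, mem[0x0e]=0x5c, mem[0x0c]=0x9a, mem[0x1b]=0x73, mem[0x17]=0x28

MEM[0x10,0x0e,0x0c,0x1b,0x17] = 73 5c 9a 73 28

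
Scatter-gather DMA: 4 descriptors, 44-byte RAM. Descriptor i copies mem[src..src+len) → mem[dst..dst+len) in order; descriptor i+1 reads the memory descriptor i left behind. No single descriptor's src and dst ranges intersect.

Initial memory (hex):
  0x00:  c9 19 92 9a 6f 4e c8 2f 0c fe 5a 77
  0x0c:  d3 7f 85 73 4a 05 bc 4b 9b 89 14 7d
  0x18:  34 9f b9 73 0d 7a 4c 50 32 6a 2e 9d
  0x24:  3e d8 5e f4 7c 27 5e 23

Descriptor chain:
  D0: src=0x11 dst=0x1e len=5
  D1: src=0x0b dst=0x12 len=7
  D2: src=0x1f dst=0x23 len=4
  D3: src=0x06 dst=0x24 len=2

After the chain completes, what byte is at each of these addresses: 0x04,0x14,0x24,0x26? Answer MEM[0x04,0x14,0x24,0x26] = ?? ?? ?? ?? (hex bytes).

MEM[0x04,0x14,0x24,0x26] = 6f 7f c8 89

D0: mem[0x1e..0x22] <- [05 bc 4b 9b 89]
D1: mem[0x12..0x18] <- [77 d3 7f 85 73 4a 05]
D2: mem[0x23..0x26] <- [bc 4b 9b 89]
D3: mem[0x24..0x25] <- [c8 2f]
query mem[0x04]=0x6f, mem[0x14]=0x7f, mem[0x24]=0xc8, mem[0x26]=0x89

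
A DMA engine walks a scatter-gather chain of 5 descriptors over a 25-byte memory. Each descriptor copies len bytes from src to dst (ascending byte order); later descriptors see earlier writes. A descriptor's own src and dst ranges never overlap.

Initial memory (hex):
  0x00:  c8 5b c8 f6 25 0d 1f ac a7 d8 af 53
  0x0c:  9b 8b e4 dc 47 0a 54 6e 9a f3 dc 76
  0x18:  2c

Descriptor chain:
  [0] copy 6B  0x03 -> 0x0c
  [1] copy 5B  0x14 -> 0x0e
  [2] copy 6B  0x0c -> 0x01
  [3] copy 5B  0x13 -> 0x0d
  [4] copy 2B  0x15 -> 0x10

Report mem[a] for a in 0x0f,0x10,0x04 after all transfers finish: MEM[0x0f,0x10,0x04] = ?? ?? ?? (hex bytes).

  after D0: wrote 6B at 0x0c = f6250d1faca7
  after D1: wrote 5B at 0x0e = 9af3dc762c
  after D2: wrote 6B at 0x01 = f6259af3dc76
  after D3: wrote 5B at 0x0d = 6e9af3dc76
  after D4: wrote 2B at 0x10 = f3dc
query mem[0x0f]=0xf3, mem[0x10]=0xf3, mem[0x04]=0xf3

MEM[0x0f,0x10,0x04] = f3 f3 f3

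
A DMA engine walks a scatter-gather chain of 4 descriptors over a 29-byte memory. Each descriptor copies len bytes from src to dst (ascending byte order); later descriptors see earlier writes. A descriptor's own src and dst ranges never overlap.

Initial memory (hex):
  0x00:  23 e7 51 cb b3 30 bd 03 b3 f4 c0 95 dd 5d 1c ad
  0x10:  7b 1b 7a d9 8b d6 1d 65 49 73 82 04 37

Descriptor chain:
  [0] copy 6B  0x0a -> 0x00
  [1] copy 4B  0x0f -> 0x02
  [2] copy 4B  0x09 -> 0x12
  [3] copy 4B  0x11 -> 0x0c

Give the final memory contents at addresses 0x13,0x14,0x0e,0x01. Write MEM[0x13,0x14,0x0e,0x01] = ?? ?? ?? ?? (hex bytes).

  after D0: wrote 6B at 0x00 = c095dd5d1cad
  after D1: wrote 4B at 0x02 = ad7b1b7a
  after D2: wrote 4B at 0x12 = f4c095dd
  after D3: wrote 4B at 0x0c = 1bf4c095
query mem[0x13]=0xc0, mem[0x14]=0x95, mem[0x0e]=0xc0, mem[0x01]=0x95

MEM[0x13,0x14,0x0e,0x01] = c0 95 c0 95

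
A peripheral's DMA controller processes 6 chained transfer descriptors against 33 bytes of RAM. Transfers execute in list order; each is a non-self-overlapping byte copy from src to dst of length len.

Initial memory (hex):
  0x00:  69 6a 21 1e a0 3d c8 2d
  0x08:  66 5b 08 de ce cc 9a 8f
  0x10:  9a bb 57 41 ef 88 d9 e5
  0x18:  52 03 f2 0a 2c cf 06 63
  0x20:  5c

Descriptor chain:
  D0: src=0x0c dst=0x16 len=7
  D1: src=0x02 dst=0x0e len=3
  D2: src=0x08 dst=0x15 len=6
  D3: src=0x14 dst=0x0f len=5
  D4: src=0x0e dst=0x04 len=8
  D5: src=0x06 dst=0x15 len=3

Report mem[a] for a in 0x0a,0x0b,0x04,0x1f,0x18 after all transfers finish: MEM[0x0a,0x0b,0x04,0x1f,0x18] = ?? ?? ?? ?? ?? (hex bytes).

MEM[0x0a,0x0b,0x04,0x1f,0x18] = ef 66 21 63 de

#0 dst[0x16+7] := {0xce,0xcc,0x9a,0x8f,0x9a,0xbb,0x57}
#1 dst[0x0e+3] := {0x21,0x1e,0xa0}
#2 dst[0x15+6] := {0x66,0x5b,0x08,0xde,0xce,0xcc}
#3 dst[0x0f+5] := {0xef,0x66,0x5b,0x08,0xde}
#4 dst[0x04+8] := {0x21,0xef,0x66,0x5b,0x08,0xde,0xef,0x66}
#5 dst[0x15+3] := {0x66,0x5b,0x08}
query mem[0x0a]=0xef, mem[0x0b]=0x66, mem[0x04]=0x21, mem[0x1f]=0x63, mem[0x18]=0xde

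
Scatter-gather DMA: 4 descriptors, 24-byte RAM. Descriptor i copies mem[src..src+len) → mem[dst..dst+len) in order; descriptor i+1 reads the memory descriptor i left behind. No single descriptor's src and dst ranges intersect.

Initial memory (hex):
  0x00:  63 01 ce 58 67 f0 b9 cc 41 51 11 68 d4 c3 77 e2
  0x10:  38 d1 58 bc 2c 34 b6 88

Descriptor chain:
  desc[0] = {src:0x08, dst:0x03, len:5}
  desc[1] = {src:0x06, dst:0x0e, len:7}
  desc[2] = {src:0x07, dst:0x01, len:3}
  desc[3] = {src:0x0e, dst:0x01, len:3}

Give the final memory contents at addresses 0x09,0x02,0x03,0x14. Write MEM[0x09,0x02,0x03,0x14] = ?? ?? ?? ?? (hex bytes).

MEM[0x09,0x02,0x03,0x14] = 51 d4 41 d4

[0] 0x08->0x03 len=5 : 41 51 11 68 d4
[1] 0x06->0x0e len=7 : 68 d4 41 51 11 68 d4
[2] 0x07->0x01 len=3 : d4 41 51
[3] 0x0e->0x01 len=3 : 68 d4 41
query mem[0x09]=0x51, mem[0x02]=0xd4, mem[0x03]=0x41, mem[0x14]=0xd4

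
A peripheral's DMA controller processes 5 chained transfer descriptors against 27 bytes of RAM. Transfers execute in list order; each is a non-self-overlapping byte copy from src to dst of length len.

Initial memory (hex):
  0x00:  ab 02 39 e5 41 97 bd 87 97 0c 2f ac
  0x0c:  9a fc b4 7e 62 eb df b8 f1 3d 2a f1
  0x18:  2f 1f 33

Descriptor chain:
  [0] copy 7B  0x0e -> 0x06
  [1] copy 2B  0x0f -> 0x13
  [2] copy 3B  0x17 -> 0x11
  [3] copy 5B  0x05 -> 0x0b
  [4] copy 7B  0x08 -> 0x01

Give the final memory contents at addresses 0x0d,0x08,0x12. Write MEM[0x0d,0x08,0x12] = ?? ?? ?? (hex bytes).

[0] 0x0e->0x06 len=7 : b4 7e 62 eb df b8 f1
[1] 0x0f->0x13 len=2 : 7e 62
[2] 0x17->0x11 len=3 : f1 2f 1f
[3] 0x05->0x0b len=5 : 97 b4 7e 62 eb
[4] 0x08->0x01 len=7 : 62 eb df 97 b4 7e 62
query mem[0x0d]=0x7e, mem[0x08]=0x62, mem[0x12]=0x2f

MEM[0x0d,0x08,0x12] = 7e 62 2f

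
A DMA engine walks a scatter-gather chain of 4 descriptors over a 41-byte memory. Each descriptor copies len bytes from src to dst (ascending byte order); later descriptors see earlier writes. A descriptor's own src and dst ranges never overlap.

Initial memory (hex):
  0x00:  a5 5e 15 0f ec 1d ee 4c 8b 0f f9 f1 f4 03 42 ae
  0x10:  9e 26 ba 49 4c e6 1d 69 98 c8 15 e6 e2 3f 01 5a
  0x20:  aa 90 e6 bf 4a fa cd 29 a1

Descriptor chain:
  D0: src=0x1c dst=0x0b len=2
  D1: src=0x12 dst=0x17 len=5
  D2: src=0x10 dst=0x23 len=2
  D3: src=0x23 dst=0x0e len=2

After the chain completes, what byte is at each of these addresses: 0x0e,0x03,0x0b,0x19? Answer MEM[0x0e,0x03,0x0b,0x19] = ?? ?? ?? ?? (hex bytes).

[0] 0x1c->0x0b len=2 : e2 3f
[1] 0x12->0x17 len=5 : ba 49 4c e6 1d
[2] 0x10->0x23 len=2 : 9e 26
[3] 0x23->0x0e len=2 : 9e 26
query mem[0x0e]=0x9e, mem[0x03]=0x0f, mem[0x0b]=0xe2, mem[0x19]=0x4c

MEM[0x0e,0x03,0x0b,0x19] = 9e 0f e2 4c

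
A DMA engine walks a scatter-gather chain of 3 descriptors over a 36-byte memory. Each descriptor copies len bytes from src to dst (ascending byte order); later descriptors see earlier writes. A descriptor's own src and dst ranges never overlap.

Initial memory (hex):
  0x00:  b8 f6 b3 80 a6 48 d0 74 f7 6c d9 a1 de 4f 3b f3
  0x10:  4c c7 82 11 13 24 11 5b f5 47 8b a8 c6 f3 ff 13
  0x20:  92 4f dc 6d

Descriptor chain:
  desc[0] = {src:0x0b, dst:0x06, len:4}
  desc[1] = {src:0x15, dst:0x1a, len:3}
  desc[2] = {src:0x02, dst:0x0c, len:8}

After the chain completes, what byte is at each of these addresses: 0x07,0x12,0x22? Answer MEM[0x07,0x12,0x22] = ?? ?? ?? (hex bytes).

[0] 0x0b->0x06 len=4 : a1 de 4f 3b
[1] 0x15->0x1a len=3 : 24 11 5b
[2] 0x02->0x0c len=8 : b3 80 a6 48 a1 de 4f 3b
query mem[0x07]=0xde, mem[0x12]=0x4f, mem[0x22]=0xdc

MEM[0x07,0x12,0x22] = de 4f dc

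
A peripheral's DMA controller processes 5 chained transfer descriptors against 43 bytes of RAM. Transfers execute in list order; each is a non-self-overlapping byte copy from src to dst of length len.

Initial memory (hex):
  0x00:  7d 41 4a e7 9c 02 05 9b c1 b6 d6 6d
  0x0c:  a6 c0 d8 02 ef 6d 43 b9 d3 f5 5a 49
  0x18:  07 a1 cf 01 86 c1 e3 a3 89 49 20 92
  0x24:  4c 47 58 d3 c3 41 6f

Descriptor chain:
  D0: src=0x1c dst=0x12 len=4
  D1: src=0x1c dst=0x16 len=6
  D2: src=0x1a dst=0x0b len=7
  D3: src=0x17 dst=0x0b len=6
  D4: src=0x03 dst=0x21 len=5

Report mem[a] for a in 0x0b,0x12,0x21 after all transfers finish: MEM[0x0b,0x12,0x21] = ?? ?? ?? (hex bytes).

#0 dst[0x12+4] := {0x86,0xc1,0xe3,0xa3}
#1 dst[0x16+6] := {0x86,0xc1,0xe3,0xa3,0x89,0x49}
#2 dst[0x0b+7] := {0x89,0x49,0x86,0xc1,0xe3,0xa3,0x89}
#3 dst[0x0b+6] := {0xc1,0xe3,0xa3,0x89,0x49,0x86}
#4 dst[0x21+5] := {0xe7,0x9c,0x02,0x05,0x9b}
query mem[0x0b]=0xc1, mem[0x12]=0x86, mem[0x21]=0xe7

MEM[0x0b,0x12,0x21] = c1 86 e7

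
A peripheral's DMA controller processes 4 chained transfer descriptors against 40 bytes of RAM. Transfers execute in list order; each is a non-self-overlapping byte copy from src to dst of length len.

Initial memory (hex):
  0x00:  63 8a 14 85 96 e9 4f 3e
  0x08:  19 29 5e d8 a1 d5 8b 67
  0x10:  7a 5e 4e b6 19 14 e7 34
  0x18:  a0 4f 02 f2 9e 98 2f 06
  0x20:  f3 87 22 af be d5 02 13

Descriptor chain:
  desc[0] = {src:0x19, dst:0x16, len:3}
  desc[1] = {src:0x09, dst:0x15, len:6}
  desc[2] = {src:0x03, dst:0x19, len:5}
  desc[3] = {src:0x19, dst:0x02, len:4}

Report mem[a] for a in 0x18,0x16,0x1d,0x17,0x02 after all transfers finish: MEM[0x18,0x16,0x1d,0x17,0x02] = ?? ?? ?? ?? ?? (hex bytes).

D0: mem[0x16..0x18] <- [4f 02 f2]
D1: mem[0x15..0x1a] <- [29 5e d8 a1 d5 8b]
D2: mem[0x19..0x1d] <- [85 96 e9 4f 3e]
D3: mem[0x02..0x05] <- [85 96 e9 4f]
query mem[0x18]=0xa1, mem[0x16]=0x5e, mem[0x1d]=0x3e, mem[0x17]=0xd8, mem[0x02]=0x85

MEM[0x18,0x16,0x1d,0x17,0x02] = a1 5e 3e d8 85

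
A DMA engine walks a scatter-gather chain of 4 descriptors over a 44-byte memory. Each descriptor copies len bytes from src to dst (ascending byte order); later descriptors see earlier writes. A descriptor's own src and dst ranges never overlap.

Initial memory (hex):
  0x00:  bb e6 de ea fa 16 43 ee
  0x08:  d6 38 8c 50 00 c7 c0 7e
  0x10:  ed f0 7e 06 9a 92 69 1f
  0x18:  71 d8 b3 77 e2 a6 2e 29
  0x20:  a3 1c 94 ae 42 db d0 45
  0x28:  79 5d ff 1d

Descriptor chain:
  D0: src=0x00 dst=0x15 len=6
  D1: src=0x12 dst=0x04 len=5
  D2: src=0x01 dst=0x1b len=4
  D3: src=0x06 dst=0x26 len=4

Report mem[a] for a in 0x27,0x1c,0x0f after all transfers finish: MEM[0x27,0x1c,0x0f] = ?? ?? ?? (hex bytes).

MEM[0x27,0x1c,0x0f] = bb de 7e

D0: mem[0x15..0x1a] <- [bb e6 de ea fa 16]
D1: mem[0x04..0x08] <- [7e 06 9a bb e6]
D2: mem[0x1b..0x1e] <- [e6 de ea 7e]
D3: mem[0x26..0x29] <- [9a bb e6 38]
query mem[0x27]=0xbb, mem[0x1c]=0xde, mem[0x0f]=0x7e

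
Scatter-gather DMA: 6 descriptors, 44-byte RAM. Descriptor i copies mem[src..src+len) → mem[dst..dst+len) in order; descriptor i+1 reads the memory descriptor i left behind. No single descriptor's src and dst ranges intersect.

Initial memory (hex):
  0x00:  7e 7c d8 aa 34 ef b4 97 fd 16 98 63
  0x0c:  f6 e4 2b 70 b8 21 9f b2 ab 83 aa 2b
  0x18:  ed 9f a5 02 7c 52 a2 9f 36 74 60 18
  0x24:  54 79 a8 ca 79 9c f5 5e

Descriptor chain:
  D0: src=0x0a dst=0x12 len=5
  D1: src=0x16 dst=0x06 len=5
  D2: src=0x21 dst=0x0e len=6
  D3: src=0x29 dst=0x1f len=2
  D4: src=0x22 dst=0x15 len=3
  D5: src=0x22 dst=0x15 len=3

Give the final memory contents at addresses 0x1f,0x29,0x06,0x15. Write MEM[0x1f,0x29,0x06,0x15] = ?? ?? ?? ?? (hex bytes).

D0: mem[0x12..0x16] <- [98 63 f6 e4 2b]
D1: mem[0x06..0x0a] <- [2b 2b ed 9f a5]
D2: mem[0x0e..0x13] <- [74 60 18 54 79 a8]
D3: mem[0x1f..0x20] <- [9c f5]
D4: mem[0x15..0x17] <- [60 18 54]
D5: mem[0x15..0x17] <- [60 18 54]
query mem[0x1f]=0x9c, mem[0x29]=0x9c, mem[0x06]=0x2b, mem[0x15]=0x60

MEM[0x1f,0x29,0x06,0x15] = 9c 9c 2b 60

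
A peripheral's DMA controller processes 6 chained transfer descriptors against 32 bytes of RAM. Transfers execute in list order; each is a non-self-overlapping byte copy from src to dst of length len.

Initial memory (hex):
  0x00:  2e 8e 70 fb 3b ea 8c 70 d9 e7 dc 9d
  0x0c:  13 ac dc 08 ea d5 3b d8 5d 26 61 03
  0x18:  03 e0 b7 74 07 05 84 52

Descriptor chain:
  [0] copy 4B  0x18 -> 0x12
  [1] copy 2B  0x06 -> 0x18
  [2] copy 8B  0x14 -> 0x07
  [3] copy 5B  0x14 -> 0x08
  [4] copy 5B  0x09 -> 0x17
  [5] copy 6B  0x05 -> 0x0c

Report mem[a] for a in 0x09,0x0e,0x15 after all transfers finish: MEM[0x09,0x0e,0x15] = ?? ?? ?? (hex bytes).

#0 dst[0x12+4] := {0x03,0xe0,0xb7,0x74}
#1 dst[0x18+2] := {0x8c,0x70}
#2 dst[0x07+8] := {0xb7,0x74,0x61,0x03,0x8c,0x70,0xb7,0x74}
#3 dst[0x08+5] := {0xb7,0x74,0x61,0x03,0x8c}
#4 dst[0x17+5] := {0x74,0x61,0x03,0x8c,0xb7}
#5 dst[0x0c+6] := {0xea,0x8c,0xb7,0xb7,0x74,0x61}
query mem[0x09]=0x74, mem[0x0e]=0xb7, mem[0x15]=0x74

MEM[0x09,0x0e,0x15] = 74 b7 74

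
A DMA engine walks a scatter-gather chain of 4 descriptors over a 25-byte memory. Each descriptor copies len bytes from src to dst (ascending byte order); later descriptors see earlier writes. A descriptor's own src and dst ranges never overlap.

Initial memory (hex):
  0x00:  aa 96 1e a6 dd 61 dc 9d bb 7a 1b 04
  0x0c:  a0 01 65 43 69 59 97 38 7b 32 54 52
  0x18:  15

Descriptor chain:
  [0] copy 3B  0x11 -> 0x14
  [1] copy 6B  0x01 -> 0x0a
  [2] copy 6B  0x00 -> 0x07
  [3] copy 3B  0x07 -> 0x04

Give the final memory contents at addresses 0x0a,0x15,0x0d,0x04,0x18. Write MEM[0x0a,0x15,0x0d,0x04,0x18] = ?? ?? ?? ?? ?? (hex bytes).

MEM[0x0a,0x15,0x0d,0x04,0x18] = a6 97 dd aa 15

  after D0: wrote 3B at 0x14 = 599738
  after D1: wrote 6B at 0x0a = 961ea6dd61dc
  after D2: wrote 6B at 0x07 = aa961ea6dd61
  after D3: wrote 3B at 0x04 = aa961e
query mem[0x0a]=0xa6, mem[0x15]=0x97, mem[0x0d]=0xdd, mem[0x04]=0xaa, mem[0x18]=0x15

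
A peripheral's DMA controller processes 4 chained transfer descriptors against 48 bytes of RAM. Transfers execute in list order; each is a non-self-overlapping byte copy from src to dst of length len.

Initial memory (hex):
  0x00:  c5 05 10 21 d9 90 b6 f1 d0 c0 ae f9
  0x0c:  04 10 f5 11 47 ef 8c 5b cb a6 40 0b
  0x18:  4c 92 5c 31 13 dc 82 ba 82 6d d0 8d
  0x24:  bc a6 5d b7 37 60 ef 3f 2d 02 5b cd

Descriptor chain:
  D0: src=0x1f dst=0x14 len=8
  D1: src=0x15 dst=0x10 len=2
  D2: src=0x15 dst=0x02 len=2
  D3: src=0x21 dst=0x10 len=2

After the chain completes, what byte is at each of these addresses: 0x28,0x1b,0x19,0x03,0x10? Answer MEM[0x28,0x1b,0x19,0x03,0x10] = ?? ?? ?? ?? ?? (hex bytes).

  after D0: wrote 8B at 0x14 = ba826dd08dbca65d
  after D1: wrote 2B at 0x10 = 826d
  after D2: wrote 2B at 0x02 = 826d
  after D3: wrote 2B at 0x10 = 6dd0
query mem[0x28]=0x37, mem[0x1b]=0x5d, mem[0x19]=0xbc, mem[0x03]=0x6d, mem[0x10]=0x6d

MEM[0x28,0x1b,0x19,0x03,0x10] = 37 5d bc 6d 6d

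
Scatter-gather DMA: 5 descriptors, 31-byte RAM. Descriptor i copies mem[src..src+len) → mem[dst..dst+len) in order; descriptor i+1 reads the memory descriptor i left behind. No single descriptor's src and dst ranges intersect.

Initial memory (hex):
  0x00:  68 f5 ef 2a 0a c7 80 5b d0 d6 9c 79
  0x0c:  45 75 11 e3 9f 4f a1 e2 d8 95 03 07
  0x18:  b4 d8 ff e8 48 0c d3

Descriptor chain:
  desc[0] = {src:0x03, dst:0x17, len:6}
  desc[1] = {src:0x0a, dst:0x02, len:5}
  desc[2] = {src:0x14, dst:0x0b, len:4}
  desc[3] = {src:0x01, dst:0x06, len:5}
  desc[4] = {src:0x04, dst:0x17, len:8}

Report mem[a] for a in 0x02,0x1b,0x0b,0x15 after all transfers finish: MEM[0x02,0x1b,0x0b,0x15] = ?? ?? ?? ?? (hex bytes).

MEM[0x02,0x1b,0x0b,0x15] = 9c 79 d8 95

  after D0: wrote 6B at 0x17 = 2a0ac7805bd0
  after D1: wrote 5B at 0x02 = 9c79457511
  after D2: wrote 4B at 0x0b = d895032a
  after D3: wrote 5B at 0x06 = f59c794575
  after D4: wrote 8B at 0x17 = 4575f59c794575d8
query mem[0x02]=0x9c, mem[0x1b]=0x79, mem[0x0b]=0xd8, mem[0x15]=0x95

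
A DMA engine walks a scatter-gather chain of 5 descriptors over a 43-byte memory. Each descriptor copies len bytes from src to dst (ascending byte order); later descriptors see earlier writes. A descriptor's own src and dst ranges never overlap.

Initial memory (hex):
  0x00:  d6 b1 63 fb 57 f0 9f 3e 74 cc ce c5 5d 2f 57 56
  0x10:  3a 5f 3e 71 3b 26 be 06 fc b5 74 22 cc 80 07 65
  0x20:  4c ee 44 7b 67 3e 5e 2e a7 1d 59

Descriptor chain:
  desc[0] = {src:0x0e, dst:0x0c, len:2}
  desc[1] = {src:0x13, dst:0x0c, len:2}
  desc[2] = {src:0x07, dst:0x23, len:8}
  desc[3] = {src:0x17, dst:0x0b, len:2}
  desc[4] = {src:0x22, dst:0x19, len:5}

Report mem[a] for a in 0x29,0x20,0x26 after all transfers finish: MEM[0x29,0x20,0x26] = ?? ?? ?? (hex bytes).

#0 dst[0x0c+2] := {0x57,0x56}
#1 dst[0x0c+2] := {0x71,0x3b}
#2 dst[0x23+8] := {0x3e,0x74,0xcc,0xce,0xc5,0x71,0x3b,0x57}
#3 dst[0x0b+2] := {0x06,0xfc}
#4 dst[0x19+5] := {0x44,0x3e,0x74,0xcc,0xce}
query mem[0x29]=0x3b, mem[0x20]=0x4c, mem[0x26]=0xce

MEM[0x29,0x20,0x26] = 3b 4c ce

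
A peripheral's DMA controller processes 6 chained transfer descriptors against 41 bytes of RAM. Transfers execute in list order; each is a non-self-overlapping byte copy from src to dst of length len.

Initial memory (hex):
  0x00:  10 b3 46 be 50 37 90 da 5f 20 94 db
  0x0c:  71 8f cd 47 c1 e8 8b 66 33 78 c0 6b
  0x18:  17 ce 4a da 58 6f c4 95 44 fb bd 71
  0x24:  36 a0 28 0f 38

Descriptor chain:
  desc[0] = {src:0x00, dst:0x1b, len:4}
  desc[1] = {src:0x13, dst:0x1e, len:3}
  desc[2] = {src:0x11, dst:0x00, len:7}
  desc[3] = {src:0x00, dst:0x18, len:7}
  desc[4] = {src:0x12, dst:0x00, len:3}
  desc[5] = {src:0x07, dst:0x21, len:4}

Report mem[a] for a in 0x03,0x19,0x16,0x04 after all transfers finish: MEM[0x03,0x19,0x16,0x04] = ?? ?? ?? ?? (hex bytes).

  after D0: wrote 4B at 0x1b = 10b346be
  after D1: wrote 3B at 0x1e = 663378
  after D2: wrote 7B at 0x00 = e88b663378c06b
  after D3: wrote 7B at 0x18 = e88b663378c06b
  after D4: wrote 3B at 0x00 = 8b6633
  after D5: wrote 4B at 0x21 = da5f2094
query mem[0x03]=0x33, mem[0x19]=0x8b, mem[0x16]=0xc0, mem[0x04]=0x78

MEM[0x03,0x19,0x16,0x04] = 33 8b c0 78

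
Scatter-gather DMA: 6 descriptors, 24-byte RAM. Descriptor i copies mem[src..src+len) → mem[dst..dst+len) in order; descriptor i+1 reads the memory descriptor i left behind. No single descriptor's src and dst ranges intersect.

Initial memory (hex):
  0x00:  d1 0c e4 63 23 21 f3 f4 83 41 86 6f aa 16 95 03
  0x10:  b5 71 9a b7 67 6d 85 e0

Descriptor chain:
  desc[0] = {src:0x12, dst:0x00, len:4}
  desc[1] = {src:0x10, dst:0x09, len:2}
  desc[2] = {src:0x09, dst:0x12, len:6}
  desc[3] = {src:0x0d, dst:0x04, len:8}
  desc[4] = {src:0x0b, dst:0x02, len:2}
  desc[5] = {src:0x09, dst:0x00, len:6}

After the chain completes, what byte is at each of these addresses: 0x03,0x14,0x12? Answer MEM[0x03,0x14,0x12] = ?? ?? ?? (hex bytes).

MEM[0x03,0x14,0x12] = aa 6f b5

D0: mem[0x00..0x03] <- [9a b7 67 6d]
D1: mem[0x09..0x0a] <- [b5 71]
D2: mem[0x12..0x17] <- [b5 71 6f aa 16 95]
D3: mem[0x04..0x0b] <- [16 95 03 b5 71 b5 71 6f]
D4: mem[0x02..0x03] <- [6f aa]
D5: mem[0x00..0x05] <- [b5 71 6f aa 16 95]
query mem[0x03]=0xaa, mem[0x14]=0x6f, mem[0x12]=0xb5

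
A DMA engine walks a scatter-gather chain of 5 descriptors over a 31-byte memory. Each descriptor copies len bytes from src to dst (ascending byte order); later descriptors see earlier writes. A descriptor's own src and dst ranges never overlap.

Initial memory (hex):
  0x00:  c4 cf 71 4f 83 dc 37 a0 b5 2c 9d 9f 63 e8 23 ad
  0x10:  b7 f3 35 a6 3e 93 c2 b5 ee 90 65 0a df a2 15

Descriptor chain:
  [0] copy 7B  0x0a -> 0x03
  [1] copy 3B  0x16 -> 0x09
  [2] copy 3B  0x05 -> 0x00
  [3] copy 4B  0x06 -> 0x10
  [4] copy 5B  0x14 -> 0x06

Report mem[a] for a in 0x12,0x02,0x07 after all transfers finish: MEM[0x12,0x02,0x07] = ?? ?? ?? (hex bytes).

[0] 0x0a->0x03 len=7 : 9d 9f 63 e8 23 ad b7
[1] 0x16->0x09 len=3 : c2 b5 ee
[2] 0x05->0x00 len=3 : 63 e8 23
[3] 0x06->0x10 len=4 : e8 23 ad c2
[4] 0x14->0x06 len=5 : 3e 93 c2 b5 ee
query mem[0x12]=0xad, mem[0x02]=0x23, mem[0x07]=0x93

MEM[0x12,0x02,0x07] = ad 23 93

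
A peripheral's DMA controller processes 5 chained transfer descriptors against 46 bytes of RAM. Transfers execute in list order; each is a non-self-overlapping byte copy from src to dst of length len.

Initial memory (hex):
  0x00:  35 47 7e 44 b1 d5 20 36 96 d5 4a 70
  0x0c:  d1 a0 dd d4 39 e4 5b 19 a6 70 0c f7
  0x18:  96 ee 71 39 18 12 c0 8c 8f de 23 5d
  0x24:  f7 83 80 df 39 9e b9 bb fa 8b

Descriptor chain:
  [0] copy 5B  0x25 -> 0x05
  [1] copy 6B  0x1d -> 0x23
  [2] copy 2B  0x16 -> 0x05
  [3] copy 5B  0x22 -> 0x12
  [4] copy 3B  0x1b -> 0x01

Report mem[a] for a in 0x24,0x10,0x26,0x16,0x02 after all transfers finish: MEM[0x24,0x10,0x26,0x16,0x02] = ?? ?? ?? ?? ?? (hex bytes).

MEM[0x24,0x10,0x26,0x16,0x02] = c0 39 8f 8f 18

[0] 0x25->0x05 len=5 : 83 80 df 39 9e
[1] 0x1d->0x23 len=6 : 12 c0 8c 8f de 23
[2] 0x16->0x05 len=2 : 0c f7
[3] 0x22->0x12 len=5 : 23 12 c0 8c 8f
[4] 0x1b->0x01 len=3 : 39 18 12
query mem[0x24]=0xc0, mem[0x10]=0x39, mem[0x26]=0x8f, mem[0x16]=0x8f, mem[0x02]=0x18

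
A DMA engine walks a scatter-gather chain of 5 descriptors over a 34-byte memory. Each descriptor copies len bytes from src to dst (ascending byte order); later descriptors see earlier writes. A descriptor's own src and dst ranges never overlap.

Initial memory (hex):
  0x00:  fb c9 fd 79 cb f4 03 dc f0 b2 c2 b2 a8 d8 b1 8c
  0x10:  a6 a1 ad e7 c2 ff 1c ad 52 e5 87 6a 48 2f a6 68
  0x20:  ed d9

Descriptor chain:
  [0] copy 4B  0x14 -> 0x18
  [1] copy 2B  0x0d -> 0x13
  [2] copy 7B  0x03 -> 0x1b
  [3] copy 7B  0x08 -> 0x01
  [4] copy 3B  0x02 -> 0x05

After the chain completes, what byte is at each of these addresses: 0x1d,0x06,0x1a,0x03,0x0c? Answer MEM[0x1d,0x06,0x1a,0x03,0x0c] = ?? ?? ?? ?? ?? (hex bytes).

D0: mem[0x18..0x1b] <- [c2 ff 1c ad]
D1: mem[0x13..0x14] <- [d8 b1]
D2: mem[0x1b..0x21] <- [79 cb f4 03 dc f0 b2]
D3: mem[0x01..0x07] <- [f0 b2 c2 b2 a8 d8 b1]
D4: mem[0x05..0x07] <- [b2 c2 b2]
query mem[0x1d]=0xf4, mem[0x06]=0xc2, mem[0x1a]=0x1c, mem[0x03]=0xc2, mem[0x0c]=0xa8

MEM[0x1d,0x06,0x1a,0x03,0x0c] = f4 c2 1c c2 a8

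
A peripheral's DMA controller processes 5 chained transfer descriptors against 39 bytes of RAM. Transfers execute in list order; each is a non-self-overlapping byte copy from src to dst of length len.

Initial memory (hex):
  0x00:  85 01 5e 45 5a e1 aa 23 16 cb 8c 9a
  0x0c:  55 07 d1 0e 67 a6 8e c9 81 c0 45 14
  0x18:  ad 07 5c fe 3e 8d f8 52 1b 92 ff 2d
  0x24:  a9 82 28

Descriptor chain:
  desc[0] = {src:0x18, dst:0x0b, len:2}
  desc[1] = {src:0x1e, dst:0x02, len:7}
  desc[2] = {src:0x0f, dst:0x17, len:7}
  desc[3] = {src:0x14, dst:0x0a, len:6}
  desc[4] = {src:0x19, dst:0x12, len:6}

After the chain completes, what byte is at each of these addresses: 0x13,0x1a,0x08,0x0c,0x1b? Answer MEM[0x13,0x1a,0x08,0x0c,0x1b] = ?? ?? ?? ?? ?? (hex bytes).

MEM[0x13,0x1a,0x08,0x0c,0x1b] = 8e 8e a9 45 c9

[0] 0x18->0x0b len=2 : ad 07
[1] 0x1e->0x02 len=7 : f8 52 1b 92 ff 2d a9
[2] 0x0f->0x17 len=7 : 0e 67 a6 8e c9 81 c0
[3] 0x14->0x0a len=6 : 81 c0 45 0e 67 a6
[4] 0x19->0x12 len=6 : a6 8e c9 81 c0 f8
query mem[0x13]=0x8e, mem[0x1a]=0x8e, mem[0x08]=0xa9, mem[0x0c]=0x45, mem[0x1b]=0xc9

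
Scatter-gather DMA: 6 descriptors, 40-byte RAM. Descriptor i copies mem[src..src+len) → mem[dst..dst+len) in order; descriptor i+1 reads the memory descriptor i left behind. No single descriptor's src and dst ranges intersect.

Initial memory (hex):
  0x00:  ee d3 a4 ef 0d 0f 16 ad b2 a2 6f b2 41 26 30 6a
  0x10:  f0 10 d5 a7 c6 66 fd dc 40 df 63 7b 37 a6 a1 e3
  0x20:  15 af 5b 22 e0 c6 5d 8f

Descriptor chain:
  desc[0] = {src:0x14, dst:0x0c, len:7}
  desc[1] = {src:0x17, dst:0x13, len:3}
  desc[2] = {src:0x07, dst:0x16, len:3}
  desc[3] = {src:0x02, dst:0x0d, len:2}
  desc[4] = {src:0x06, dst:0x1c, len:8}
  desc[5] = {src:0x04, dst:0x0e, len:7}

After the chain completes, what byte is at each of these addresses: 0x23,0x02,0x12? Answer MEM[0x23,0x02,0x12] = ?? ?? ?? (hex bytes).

MEM[0x23,0x02,0x12] = a4 a4 b2

[0] 0x14->0x0c len=7 : c6 66 fd dc 40 df 63
[1] 0x17->0x13 len=3 : dc 40 df
[2] 0x07->0x16 len=3 : ad b2 a2
[3] 0x02->0x0d len=2 : a4 ef
[4] 0x06->0x1c len=8 : 16 ad b2 a2 6f b2 c6 a4
[5] 0x04->0x0e len=7 : 0d 0f 16 ad b2 a2 6f
query mem[0x23]=0xa4, mem[0x02]=0xa4, mem[0x12]=0xb2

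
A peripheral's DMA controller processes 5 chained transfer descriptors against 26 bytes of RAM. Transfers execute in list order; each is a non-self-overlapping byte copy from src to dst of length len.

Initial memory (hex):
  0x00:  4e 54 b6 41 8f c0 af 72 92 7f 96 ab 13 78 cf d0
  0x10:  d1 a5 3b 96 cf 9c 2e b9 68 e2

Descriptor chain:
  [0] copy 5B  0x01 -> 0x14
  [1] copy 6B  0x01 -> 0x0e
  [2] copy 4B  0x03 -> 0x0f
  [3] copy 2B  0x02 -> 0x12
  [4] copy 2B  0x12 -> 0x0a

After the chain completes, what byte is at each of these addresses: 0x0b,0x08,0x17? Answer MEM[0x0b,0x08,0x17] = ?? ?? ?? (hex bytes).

  after D0: wrote 5B at 0x14 = 54b6418fc0
  after D1: wrote 6B at 0x0e = 54b6418fc0af
  after D2: wrote 4B at 0x0f = 418fc0af
  after D3: wrote 2B at 0x12 = b641
  after D4: wrote 2B at 0x0a = b641
query mem[0x0b]=0x41, mem[0x08]=0x92, mem[0x17]=0x8f

MEM[0x0b,0x08,0x17] = 41 92 8f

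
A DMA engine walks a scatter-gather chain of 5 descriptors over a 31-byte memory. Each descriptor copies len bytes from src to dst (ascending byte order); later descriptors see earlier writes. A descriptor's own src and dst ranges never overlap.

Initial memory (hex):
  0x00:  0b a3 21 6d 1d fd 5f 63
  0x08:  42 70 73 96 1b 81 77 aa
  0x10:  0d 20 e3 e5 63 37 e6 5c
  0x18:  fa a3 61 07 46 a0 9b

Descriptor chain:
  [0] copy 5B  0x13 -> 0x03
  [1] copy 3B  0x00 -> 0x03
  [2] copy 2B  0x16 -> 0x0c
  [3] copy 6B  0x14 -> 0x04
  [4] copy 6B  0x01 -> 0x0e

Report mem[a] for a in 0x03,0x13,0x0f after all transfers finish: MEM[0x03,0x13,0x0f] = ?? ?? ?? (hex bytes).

[0] 0x13->0x03 len=5 : e5 63 37 e6 5c
[1] 0x00->0x03 len=3 : 0b a3 21
[2] 0x16->0x0c len=2 : e6 5c
[3] 0x14->0x04 len=6 : 63 37 e6 5c fa a3
[4] 0x01->0x0e len=6 : a3 21 0b 63 37 e6
query mem[0x03]=0x0b, mem[0x13]=0xe6, mem[0x0f]=0x21

MEM[0x03,0x13,0x0f] = 0b e6 21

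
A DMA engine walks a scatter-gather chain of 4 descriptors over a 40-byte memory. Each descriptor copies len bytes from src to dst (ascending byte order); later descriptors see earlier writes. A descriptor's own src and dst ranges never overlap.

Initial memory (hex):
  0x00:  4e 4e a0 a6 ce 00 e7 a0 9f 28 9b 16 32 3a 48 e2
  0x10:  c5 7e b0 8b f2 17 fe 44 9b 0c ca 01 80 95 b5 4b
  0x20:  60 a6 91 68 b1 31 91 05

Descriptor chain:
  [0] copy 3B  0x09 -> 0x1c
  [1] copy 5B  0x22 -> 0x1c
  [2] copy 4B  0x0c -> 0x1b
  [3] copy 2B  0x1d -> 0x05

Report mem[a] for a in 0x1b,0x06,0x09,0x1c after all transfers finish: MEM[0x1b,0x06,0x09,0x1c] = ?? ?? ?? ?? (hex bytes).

#0 dst[0x1c+3] := {0x28,0x9b,0x16}
#1 dst[0x1c+5] := {0x91,0x68,0xb1,0x31,0x91}
#2 dst[0x1b+4] := {0x32,0x3a,0x48,0xe2}
#3 dst[0x05+2] := {0x48,0xe2}
query mem[0x1b]=0x32, mem[0x06]=0xe2, mem[0x09]=0x28, mem[0x1c]=0x3a

MEM[0x1b,0x06,0x09,0x1c] = 32 e2 28 3a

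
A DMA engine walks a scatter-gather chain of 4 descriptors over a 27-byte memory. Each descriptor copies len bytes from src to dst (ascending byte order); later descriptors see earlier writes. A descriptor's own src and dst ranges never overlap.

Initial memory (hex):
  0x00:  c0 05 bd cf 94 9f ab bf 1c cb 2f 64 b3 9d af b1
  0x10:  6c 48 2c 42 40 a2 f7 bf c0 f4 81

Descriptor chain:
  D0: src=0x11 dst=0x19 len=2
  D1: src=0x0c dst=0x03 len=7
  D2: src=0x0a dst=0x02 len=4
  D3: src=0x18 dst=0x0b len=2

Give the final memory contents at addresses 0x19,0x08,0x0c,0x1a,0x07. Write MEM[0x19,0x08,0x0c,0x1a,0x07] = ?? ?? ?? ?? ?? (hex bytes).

MEM[0x19,0x08,0x0c,0x1a,0x07] = 48 48 48 2c 6c

D0: mem[0x19..0x1a] <- [48 2c]
D1: mem[0x03..0x09] <- [b3 9d af b1 6c 48 2c]
D2: mem[0x02..0x05] <- [2f 64 b3 9d]
D3: mem[0x0b..0x0c] <- [c0 48]
query mem[0x19]=0x48, mem[0x08]=0x48, mem[0x0c]=0x48, mem[0x1a]=0x2c, mem[0x07]=0x6c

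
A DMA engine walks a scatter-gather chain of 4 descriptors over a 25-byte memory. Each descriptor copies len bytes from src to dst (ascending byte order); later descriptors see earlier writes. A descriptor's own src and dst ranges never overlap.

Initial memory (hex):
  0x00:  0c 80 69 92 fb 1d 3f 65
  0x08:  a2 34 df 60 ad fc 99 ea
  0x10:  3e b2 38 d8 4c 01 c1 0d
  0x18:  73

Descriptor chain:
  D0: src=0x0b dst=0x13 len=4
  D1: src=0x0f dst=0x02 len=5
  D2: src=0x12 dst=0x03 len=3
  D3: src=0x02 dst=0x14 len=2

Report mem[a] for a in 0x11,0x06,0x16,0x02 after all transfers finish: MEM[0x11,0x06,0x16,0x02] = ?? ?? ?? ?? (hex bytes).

[0] 0x0b->0x13 len=4 : 60 ad fc 99
[1] 0x0f->0x02 len=5 : ea 3e b2 38 60
[2] 0x12->0x03 len=3 : 38 60 ad
[3] 0x02->0x14 len=2 : ea 38
query mem[0x11]=0xb2, mem[0x06]=0x60, mem[0x16]=0x99, mem[0x02]=0xea

MEM[0x11,0x06,0x16,0x02] = b2 60 99 ea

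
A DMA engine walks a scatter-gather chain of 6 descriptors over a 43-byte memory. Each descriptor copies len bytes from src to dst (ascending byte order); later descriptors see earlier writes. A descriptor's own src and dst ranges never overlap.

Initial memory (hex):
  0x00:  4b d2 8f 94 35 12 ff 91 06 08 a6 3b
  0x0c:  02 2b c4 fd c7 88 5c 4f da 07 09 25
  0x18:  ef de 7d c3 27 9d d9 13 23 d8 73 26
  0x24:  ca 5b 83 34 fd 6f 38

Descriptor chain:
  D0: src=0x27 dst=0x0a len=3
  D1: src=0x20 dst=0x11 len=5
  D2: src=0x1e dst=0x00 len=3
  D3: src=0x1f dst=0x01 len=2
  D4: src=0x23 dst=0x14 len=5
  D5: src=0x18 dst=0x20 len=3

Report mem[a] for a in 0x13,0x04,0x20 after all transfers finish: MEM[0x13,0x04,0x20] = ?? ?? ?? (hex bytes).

MEM[0x13,0x04,0x20] = 73 35 34

[0] 0x27->0x0a len=3 : 34 fd 6f
[1] 0x20->0x11 len=5 : 23 d8 73 26 ca
[2] 0x1e->0x00 len=3 : d9 13 23
[3] 0x1f->0x01 len=2 : 13 23
[4] 0x23->0x14 len=5 : 26 ca 5b 83 34
[5] 0x18->0x20 len=3 : 34 de 7d
query mem[0x13]=0x73, mem[0x04]=0x35, mem[0x20]=0x34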